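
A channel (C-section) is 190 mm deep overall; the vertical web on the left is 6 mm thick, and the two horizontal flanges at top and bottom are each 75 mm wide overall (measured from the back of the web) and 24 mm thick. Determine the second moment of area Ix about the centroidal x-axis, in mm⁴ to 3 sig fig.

Ix ≈ 2.64 × 10⁷ mm⁴

Split into non-overlapping primitives; take the origin at the lower-left of the bounding box.
Web: 6 × 190, A = 1 140 mm², y = 95 mm, Ī = 3 429 500 mm⁴.
Top flange (beyond web): 69 × 24, A = 1 656 mm², y = 178 mm, Ī = 79 488 mm⁴.
Bottom flange (beyond web): 69 × 24, A = 1 656 mm², y = 12 mm, Ī = 79 488 mm⁴.
By symmetry the centroid is at mid-height, ȳ = 95 mm.
Transfer each piece to the centroidal x-axis using Ī + A·d² with d = y − 95:
  web: d = 0 mm → contributes +3 429 500 mm⁴
  top flange (beyond web): d = 83 mm → contributes +11 487 672 mm⁴
  bottom flange (beyond web): d = -83 mm → contributes +11 487 672 mm⁴
Total I = 26 404 844 mm⁴.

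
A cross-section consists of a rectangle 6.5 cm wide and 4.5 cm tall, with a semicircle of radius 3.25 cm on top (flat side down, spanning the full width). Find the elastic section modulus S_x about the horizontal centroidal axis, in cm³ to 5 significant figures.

S_x ≈ 48.025 cm³

Split into non-overlapping primitives; take the origin at the lower-left of the bounding box.
Rectangular body: 6.5 × 4.5, A = 29.25 cm², y = 2.25 cm, Ī = 49.35938 cm⁴.
Semicircular cap: semicircle r = 3.25, A = 16.59154 cm², y = 5.879343 cm, Ī = 12.24519 cm⁴.
Centroid: ȳ = ΣA·y / ΣA = 3.563577 cm.
Transfer each piece to the horizontal centroidal axis using Ī + A·d² with d = y − 3.563577:
  rectangular body: d = -1.313577 cm → contributes +99.82977 cm⁴
  semicircular cap: d = 2.315766 cm → contributes +101.2218 cm⁴
Total I = 201.0516 cm⁴.
Extreme fibre distance c = 4.186423 cm; S = I/c = 48.02467 cm³.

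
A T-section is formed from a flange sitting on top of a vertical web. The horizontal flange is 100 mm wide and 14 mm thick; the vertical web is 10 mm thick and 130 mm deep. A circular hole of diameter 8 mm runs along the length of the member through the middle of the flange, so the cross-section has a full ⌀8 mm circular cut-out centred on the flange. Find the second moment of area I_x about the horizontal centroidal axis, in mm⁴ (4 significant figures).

I_x ≈ 5.286 × 10⁶ mm⁴

Split into non-overlapping primitives; take the origin at the lower-left of the bounding box.
Flange: 100 × 14, A = 1 400 mm², y = 137 mm, Ī = 22866.7 mm⁴.
Web: 10 × 130, A = 1 300 mm², y = 65 mm, Ī = 1 830 833 mm⁴.
Hole (subtracted): ⌀8, A = 50.2655 mm², y = 137 mm, Ī = 201.062 mm⁴.
Centroid: ȳ = ΣA·y / ΣA = 101.676 mm.
Transfer each piece to the horizontal centroidal axis using Ī + A·d² with d = y − 101.676:
  flange: d = 35.3243 mm → contributes +1 769 795 mm⁴
  web: d = -36.6757 mm → contributes +3 579 473 mm⁴
  hole: d = 35.3243 mm → contributes −62922.6 mm⁴
Total I = 5 286 345 mm⁴.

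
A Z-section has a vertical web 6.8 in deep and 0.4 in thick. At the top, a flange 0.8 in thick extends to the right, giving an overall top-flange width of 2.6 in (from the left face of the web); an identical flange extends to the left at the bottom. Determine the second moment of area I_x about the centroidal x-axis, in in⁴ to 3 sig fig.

Treat the section as a set of non-overlapping primitives; coordinates are from the bounding-box lower-left.
Web: 0.4 × 6.8, A = 2.72 in², y = 3.4 in, Ī = 10.481 in⁴.
Top flange (beyond web): 2.2 × 0.8, A = 1.76 in², y = 6.4 in, Ī = 0.093867 in⁴.
Bottom flange (beyond web): 2.2 × 0.8, A = 1.76 in², y = 0.4 in, Ī = 0.093867 in⁴.
Centroid: ȳ = ΣA·y / ΣA = 3.4 in.
Transfer each piece to the centroidal x-axis using Ī + A·d² with d = y − 3.4:
  web: d = 0 in → contributes +10.481 in⁴
  top flange (beyond web): d = 3 in → contributes +15.934 in⁴
  bottom flange (beyond web): d = -3 in → contributes +15.934 in⁴
Total I = 42.349 in⁴.

I_x ≈ 42.3 in⁴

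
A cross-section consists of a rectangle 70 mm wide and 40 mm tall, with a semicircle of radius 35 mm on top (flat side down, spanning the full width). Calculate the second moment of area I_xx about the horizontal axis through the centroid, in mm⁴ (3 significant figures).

I_xx ≈ 1.92 × 10⁶ mm⁴

Decompose the section into non-overlapping parts with the origin at the bottom-left of its bounding rectangle.
Rectangular body: 70 × 40, A = 2 800 mm², y = 20 mm, Ī = 373 333 mm⁴.
Semicircular cap: semicircle r = 35, A = 1924.2 mm², y = 54.854 mm, Ī = 164 704 mm⁴.
Centroid: ȳ = ΣA·y / ΣA = 34.197 mm.
Transfer each piece to the horizontal axis through the centroid using Ī + A·d² with d = y − 34.197:
  rectangular body: d = -14.197 mm → contributes +937 653 mm⁴
  semicircular cap: d = 20.658 mm → contributes +985 864 mm⁴
Total I = 1 923 517 mm⁴.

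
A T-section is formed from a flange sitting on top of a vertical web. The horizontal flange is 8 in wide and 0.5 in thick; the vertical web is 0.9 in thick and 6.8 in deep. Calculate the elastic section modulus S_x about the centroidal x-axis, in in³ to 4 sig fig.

Decompose the section into non-overlapping parts with the origin at the bottom-left of its bounding rectangle.
Flange: 8 × 0.5, A = 4 in², y = 7.05 in, Ī = 0.0833333 in⁴.
Web: 0.9 × 6.8, A = 6.12 in², y = 3.4 in, Ī = 23.5824 in⁴.
Centroid: ȳ = ΣA·y / ΣA = 4.84269 in.
Transfer each piece to the centroidal x-axis using Ī + A·d² with d = y − 4.84269:
  flange: d = 2.20731 in → contributes +19.5722 in⁴
  web: d = -1.44269 in → contributes +36.3202 in⁴
Total I = 55.8925 in⁴.
Extreme fibre distance c = 4.84269 in; S = I/c = 11.5416 in³.

S_x ≈ 11.54 in³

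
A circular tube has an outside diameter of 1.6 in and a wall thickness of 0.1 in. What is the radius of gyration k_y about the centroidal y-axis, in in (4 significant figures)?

Treat the section as a set of non-overlapping primitives; coordinates are from the bounding-box lower-left.
Outer circle: ⌀1.6, A = 2.01062 in², x = 0.8 in, Ī = 0.321699 in⁴.
Bore (subtracted): ⌀1.4, A = 1.53938 in², x = 0.8 in, Ī = 0.188574 in⁴.
By symmetry the centroid is at mid-width, x̄ = 0.8 in.
All pieces are centred on the centroidal y-axis, so I = ΣĪ (holes subtracted) = 0.133125 in⁴.
Radius of gyration: k = √(I/A) = √(0.133125 / 0.471239) = 0.531507 in.

k_y ≈ 0.5315 in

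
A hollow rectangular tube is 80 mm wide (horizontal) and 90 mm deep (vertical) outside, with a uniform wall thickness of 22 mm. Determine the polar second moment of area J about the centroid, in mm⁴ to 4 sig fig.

Break the section into simple shapes (no overlaps), measuring from the bottom-left corner of the bounding box.
Outer rectangle: 80 × 90, A = 7 200 mm², y = 45 mm, Ī = 4 860 000 mm⁴.
Inner void (subtracted): 36 × 46, A = 1 656 mm², y = 45 mm, Ī = 292 008 mm⁴.
By symmetry the centroid is at mid-height, ȳ = 45 mm.
All pieces are centred on the centroidal x-axis, so I = ΣĪ (holes subtracted) = 4 567 992 mm⁴.
Repeating about the centroidal y-axis gives I_y = 3 661 152 mm⁴.
Polar second moment: J = I_x + I_y = 8 229 144 mm⁴.

J ≈ 8.229 × 10⁶ mm⁴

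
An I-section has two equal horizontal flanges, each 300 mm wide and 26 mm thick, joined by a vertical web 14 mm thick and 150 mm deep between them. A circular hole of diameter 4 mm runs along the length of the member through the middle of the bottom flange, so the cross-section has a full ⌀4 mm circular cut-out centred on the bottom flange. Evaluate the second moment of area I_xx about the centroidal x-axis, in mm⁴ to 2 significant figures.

Break the section into simple shapes (no overlaps), measuring from the bottom-left corner of the bounding box.
Bottom flange: 300 × 26, A = 7 800 mm², y = 13 mm, Ī = 439 400 mm⁴.
Web: 14 × 150, A = 2 100 mm², y = 101 mm, Ī = 3 937 500 mm⁴.
Top flange: 300 × 26, A = 7 800 mm², y = 189 mm, Ī = 439 400 mm⁴.
Hole (subtracted): ⌀4, A = 12.57 mm², y = 13 mm, Ī = 12.57 mm⁴.
Centroid: ȳ = ΣA·y / ΣA = 101.1 mm.
Transfer each piece to the centroidal x-axis using Ī + A·d² with d = y − 101.1:
  bottom flange: d = -88.06 mm → contributes +60 928 460 mm⁴
  web: d = -0.06252 mm → contributes +3 937 508 mm⁴
  top flange: d = 87.94 mm → contributes +60 756 801 mm⁴
  hole: d = -88.06 mm → contributes −97 465 mm⁴
Total I = 125 525 304 mm⁴.

I_xx ≈ 1.3 × 10⁸ mm⁴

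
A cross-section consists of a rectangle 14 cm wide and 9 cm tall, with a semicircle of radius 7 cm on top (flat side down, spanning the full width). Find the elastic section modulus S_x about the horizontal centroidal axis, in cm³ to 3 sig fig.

Decompose the section into non-overlapping parts with the origin at the bottom-left of its bounding rectangle.
Rectangular body: 14 × 9, A = 126 cm², y = 4.5 cm, Ī = 850.5 cm⁴.
Semicircular cap: semicircle r = 7, A = 76.969 cm², y = 11.971 cm, Ī = 263.53 cm⁴.
Centroid: ȳ = ΣA·y / ΣA = 7.3331 cm.
Transfer each piece to the horizontal centroidal axis using Ī + A·d² with d = y − 7.3331:
  rectangular body: d = -2.8331 cm → contributes +1861.8 cm⁴
  semicircular cap: d = 4.6378 cm → contributes +1919.1 cm⁴
Total I = 3780.9 cm⁴.
Extreme fibre distance c = 8.6669 cm; S = I/c = 436.24 cm³.

S_x ≈ 436 cm³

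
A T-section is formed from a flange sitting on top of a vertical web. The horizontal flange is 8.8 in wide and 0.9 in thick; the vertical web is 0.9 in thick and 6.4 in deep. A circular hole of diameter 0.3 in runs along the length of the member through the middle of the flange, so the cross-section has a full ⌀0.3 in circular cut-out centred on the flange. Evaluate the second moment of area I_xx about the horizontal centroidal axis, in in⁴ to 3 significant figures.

I_xx ≈ 64.5 in⁴

Decompose the section into non-overlapping parts with the origin at the bottom-left of its bounding rectangle.
Flange: 8.8 × 0.9, A = 7.92 in², y = 6.85 in, Ī = 0.5346 in⁴.
Web: 0.9 × 6.4, A = 5.76 in², y = 3.2 in, Ī = 19.661 in⁴.
Hole (subtracted): ⌀0.3, A = 0.070686 in², y = 6.85 in, Ī = 0.00039761 in⁴.
Centroid: ȳ = ΣA·y / ΣA = 5.3052 in.
Transfer each piece to the horizontal centroidal axis using Ī + A·d² with d = y − 5.3052:
  flange: d = 1.5448 in → contributes +19.436 in⁴
  web: d = -2.1052 in → contributes +45.188 in⁴
  hole: d = 1.5448 in → contributes −0.16909 in⁴
Total I = 64.454 in⁴.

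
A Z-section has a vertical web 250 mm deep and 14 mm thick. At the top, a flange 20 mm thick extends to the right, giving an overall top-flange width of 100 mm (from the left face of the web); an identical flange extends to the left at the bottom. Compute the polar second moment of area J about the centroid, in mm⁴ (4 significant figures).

J ≈ 7.462 × 10⁷ mm⁴

Break the section into simple shapes (no overlaps), measuring from the bottom-left corner of the bounding box.
Web: 14 × 250, A = 3 500 mm², y = 125 mm, Ī = 18 229 167 mm⁴.
Top flange (beyond web): 86 × 20, A = 1 720 mm², y = 240 mm, Ī = 57333.3 mm⁴.
Bottom flange (beyond web): 86 × 20, A = 1 720 mm², y = 10 mm, Ī = 57333.3 mm⁴.
Centroid: ȳ = ΣA·y / ΣA = 125 mm.
Transfer each piece to the centroidal x-axis using Ī + A·d² with d = y − 125:
  web: d = 0 mm → contributes +18 229 167 mm⁴
  top flange (beyond web): d = 115 mm → contributes +22 804 333 mm⁴
  bottom flange (beyond web): d = -115 mm → contributes +22 804 333 mm⁴
Total I = 63 837 833 mm⁴.
For the y-axis: x̄ = 93 mm.
Repeating about the centroidal y-axis gives I_y = 10 777 353 mm⁴.
Polar second moment: J = I_x + I_y = 74 615 187 mm⁴.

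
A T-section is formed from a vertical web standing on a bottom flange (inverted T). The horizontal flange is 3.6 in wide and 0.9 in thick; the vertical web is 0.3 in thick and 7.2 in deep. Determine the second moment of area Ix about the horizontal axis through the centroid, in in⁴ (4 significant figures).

Ix ≈ 30.81 in⁴

Break the section into simple shapes (no overlaps), measuring from the bottom-left corner of the bounding box.
Flange: 3.6 × 0.9, A = 3.24 in², y = 0.45 in, Ī = 0.2187 in⁴.
Web: 0.3 × 7.2, A = 2.16 in², y = 4.5 in, Ī = 9.3312 in⁴.
Centroid: ȳ = ΣA·y / ΣA = 2.07 in.
Transfer each piece to the horizontal axis through the centroid using Ī + A·d² with d = y − 2.07:
  flange: d = -1.62 in → contributes +8.72176 in⁴
  web: d = 2.43 in → contributes +22.0858 in⁴
Total I = 30.8075 in⁴.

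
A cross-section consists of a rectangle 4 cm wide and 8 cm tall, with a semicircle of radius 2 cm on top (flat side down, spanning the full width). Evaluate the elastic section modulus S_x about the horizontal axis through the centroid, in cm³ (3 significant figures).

S_x ≈ 56.9 cm³

Decompose the section into non-overlapping parts with the origin at the bottom-left of its bounding rectangle.
Rectangular body: 4 × 8, A = 32 cm², y = 4 cm, Ī = 170.67 cm⁴.
Semicircular cap: semicircle r = 2, A = 6.2832 cm², y = 8.8488 cm, Ī = 1.7561 cm⁴.
Centroid: ȳ = ΣA·y / ΣA = 4.7958 cm.
Transfer each piece to the horizontal axis through the centroid using Ī + A·d² with d = y − 4.7958:
  rectangular body: d = -0.79581 cm → contributes +190.93 cm⁴
  semicircular cap: d = 4.053 cm → contributes +104.97 cm⁴
Total I = 295.9 cm⁴.
Extreme fibre distance c = 5.2042 cm; S = I/c = 56.858 cm³.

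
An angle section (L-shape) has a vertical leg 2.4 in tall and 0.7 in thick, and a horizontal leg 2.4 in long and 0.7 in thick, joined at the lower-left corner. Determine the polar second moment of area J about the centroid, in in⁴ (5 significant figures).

J ≈ 2.7165 in⁴

Break the section into simple shapes (no overlaps), measuring from the bottom-left corner of the bounding box.
Vertical leg: 0.7 × 2.4, A = 1.68 in², y = 1.2 in, Ī = 0.8064 in⁴.
Horizontal leg (remainder): 1.7 × 0.7, A = 1.19 in², y = 0.35 in, Ī = 0.04859167 in⁴.
Centroid: ȳ = ΣA·y / ΣA = 0.847561 in.
Transfer each piece to the centroidal x-axis using Ī + A·d² with d = y − 0.847561:
  vertical leg: d = 0.352439 in → contributes +1.015078 in⁴
  horizontal leg (remainder): d = -0.497561 in → contributes +0.3431963 in⁴
Total I = 1.358275 in⁴.
For the y-axis: x̄ = 0.847561 in.
Repeating about the centroidal y-axis gives I_y = 1.358275 in⁴.
Polar second moment: J = I_x + I_y = 2.716549 in⁴.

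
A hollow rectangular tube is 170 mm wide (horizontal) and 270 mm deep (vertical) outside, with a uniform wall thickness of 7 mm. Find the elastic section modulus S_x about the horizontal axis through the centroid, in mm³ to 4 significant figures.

S_x ≈ 4.499 × 10⁵ mm³

Split into non-overlapping primitives; take the origin at the lower-left of the bounding box.
Outer rectangle: 170 × 270, A = 45 900 mm², y = 135 mm, Ī = 278 842 500 mm⁴.
Inner void (subtracted): 156 × 256, A = 39 936 mm², y = 135 mm, Ī = 218 103 808 mm⁴.
By symmetry the centroid is at mid-height, ȳ = 135 mm.
All pieces are centred on the horizontal axis through the centroid, so I = ΣĪ (holes subtracted) = 60 738 692 mm⁴.
Extreme fibre distance c = 135 mm; S = I/c = 449 916 mm³.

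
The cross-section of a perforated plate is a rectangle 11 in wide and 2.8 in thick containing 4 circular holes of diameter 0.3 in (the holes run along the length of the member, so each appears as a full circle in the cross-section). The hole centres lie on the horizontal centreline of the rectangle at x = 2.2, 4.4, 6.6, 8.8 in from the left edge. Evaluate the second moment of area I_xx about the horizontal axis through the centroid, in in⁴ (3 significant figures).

Split into non-overlapping primitives; take the origin at the lower-left of the bounding box.
Plate: 11 × 2.8, A = 30.8 in², y = 1.4 in, Ī = 20.123 in⁴.
Hole 1 (subtracted): ⌀0.3, A = 0.070686 in², y = 1.4 in, Ī = 0.00039761 in⁴.
Hole 2 (subtracted): ⌀0.3, A = 0.070686 in², y = 1.4 in, Ī = 0.00039761 in⁴.
Hole 3 (subtracted): ⌀0.3, A = 0.070686 in², y = 1.4 in, Ī = 0.00039761 in⁴.
Hole 4 (subtracted): ⌀0.3, A = 0.070686 in², y = 1.4 in, Ī = 0.00039761 in⁴.
By symmetry the centroid is at mid-height, ȳ = 1.4 in.
All pieces are centred on the horizontal axis through the centroid, so I = ΣĪ (holes subtracted) = 20.121 in⁴.

I_xx ≈ 20.1 in⁴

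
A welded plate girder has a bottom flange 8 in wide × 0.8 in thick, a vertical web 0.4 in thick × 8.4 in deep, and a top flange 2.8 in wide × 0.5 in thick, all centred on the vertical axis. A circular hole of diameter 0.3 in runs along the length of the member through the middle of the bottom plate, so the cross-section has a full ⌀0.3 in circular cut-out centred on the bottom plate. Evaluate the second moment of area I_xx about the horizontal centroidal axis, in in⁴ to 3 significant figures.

Treat the section as a set of non-overlapping primitives; coordinates are from the bounding-box lower-left.
Bottom plate: 8 × 0.8, A = 6.4 in², y = 0.4 in, Ī = 0.34133 in⁴.
Web plate: 0.4 × 8.4, A = 3.36 in², y = 5 in, Ī = 19.757 in⁴.
Top plate: 2.8 × 0.5, A = 1.4 in², y = 9.45 in, Ī = 0.029167 in⁴.
Hole (subtracted): ⌀0.3, A = 0.070686 in², y = 0.4 in, Ī = 0.00039761 in⁴.
Centroid: ȳ = ΣA·y / ΣA = 2.9363 in.
Transfer each piece to the horizontal centroidal axis using Ī + A·d² with d = y − 2.9363:
  bottom plate: d = -2.5363 in → contributes +41.512 in⁴
  web plate: d = 2.0637 in → contributes +34.066 in⁴
  top plate: d = 6.5137 in → contributes +59.428 in⁴
  hole: d = -2.5363 in → contributes −0.45511 in⁴
Total I = 134.55 in⁴.

I_xx ≈ 135 in⁴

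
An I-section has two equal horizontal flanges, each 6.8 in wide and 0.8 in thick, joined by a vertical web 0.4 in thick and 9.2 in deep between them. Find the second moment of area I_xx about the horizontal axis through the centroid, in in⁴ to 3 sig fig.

I_xx ≈ 299 in⁴

Treat the section as a set of non-overlapping primitives; coordinates are from the bounding-box lower-left.
Bottom flange: 6.8 × 0.8, A = 5.44 in², y = 0.4 in, Ī = 0.29013 in⁴.
Web: 0.4 × 9.2, A = 3.68 in², y = 5.4 in, Ī = 25.956 in⁴.
Top flange: 6.8 × 0.8, A = 5.44 in², y = 10.4 in, Ī = 0.29013 in⁴.
By symmetry the centroid is at mid-height, ȳ = 5.4 in.
Transfer each piece to the horizontal axis through the centroid using Ī + A·d² with d = y − 5.4:
  bottom flange: d = -5 in → contributes +136.29 in⁴
  web: d = 0 in → contributes +25.956 in⁴
  top flange: d = 5 in → contributes +136.29 in⁴
Total I = 298.54 in⁴.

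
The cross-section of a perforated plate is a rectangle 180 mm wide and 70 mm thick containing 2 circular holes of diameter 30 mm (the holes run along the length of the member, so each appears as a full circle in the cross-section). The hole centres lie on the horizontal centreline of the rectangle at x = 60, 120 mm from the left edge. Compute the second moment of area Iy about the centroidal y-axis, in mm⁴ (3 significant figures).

Iy ≈ 3.27 × 10⁷ mm⁴

Decompose the section into non-overlapping parts with the origin at the bottom-left of its bounding rectangle.
Plate: 180 × 70, A = 12 600 mm², x = 90 mm, Ī = 34 020 000 mm⁴.
Hole 1 (subtracted): ⌀30, A = 706.86 mm², x = 60 mm, Ī = 39 761 mm⁴.
Hole 2 (subtracted): ⌀30, A = 706.86 mm², x = 120 mm, Ī = 39 761 mm⁴.
By symmetry the centroid is at mid-width, x̄ = 90 mm.
Transfer each piece to the centroidal y-axis using Ī + A·d² with d = x − 90:
  plate: d = 0 mm → contributes +34 020 000 mm⁴
  hole 1: d = -30 mm → contributes −675 933 mm⁴
  hole 2: d = 30 mm → contributes −675 933 mm⁴
Total I = 32 668 133 mm⁴.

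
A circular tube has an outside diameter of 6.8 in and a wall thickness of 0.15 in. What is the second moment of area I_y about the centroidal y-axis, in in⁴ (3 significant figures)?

Break the section into simple shapes (no overlaps), measuring from the bottom-left corner of the bounding box.
Outer circle: ⌀6.8, A = 36.317 in², x = 3.4 in, Ī = 104.96 in⁴.
Bore (subtracted): ⌀6.5, A = 33.183 in², x = 3.4 in, Ī = 87.624 in⁴.
By symmetry the centroid is at mid-width, x̄ = 3.4 in.
All pieces are centred on the centroidal y-axis, so I = ΣĪ (holes subtracted) = 17.332 in⁴.

I_y ≈ 17.3 in⁴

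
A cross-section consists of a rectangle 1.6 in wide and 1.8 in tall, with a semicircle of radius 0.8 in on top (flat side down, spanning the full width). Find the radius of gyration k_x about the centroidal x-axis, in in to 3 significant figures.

k_x ≈ 0.712 in

Break the section into simple shapes (no overlaps), measuring from the bottom-left corner of the bounding box.
Rectangular body: 1.6 × 1.8, A = 2.88 in², y = 0.9 in, Ī = 0.7776 in⁴.
Semicircular cap: semicircle r = 0.8, A = 1.0053 in², y = 2.1395 in, Ī = 0.044956 in⁴.
Centroid: ȳ = ΣA·y / ΣA = 1.2207 in.
Transfer each piece to the centroidal x-axis using Ī + A·d² with d = y − 1.2207:
  rectangular body: d = -0.32072 in → contributes +1.0738 in⁴
  semicircular cap: d = 0.91881 in → contributes +0.89364 in⁴
Total I = 1.9675 in⁴.
Radius of gyration: k = √(I/A) = √(1.9675 / 3.8853) = 0.71161 in.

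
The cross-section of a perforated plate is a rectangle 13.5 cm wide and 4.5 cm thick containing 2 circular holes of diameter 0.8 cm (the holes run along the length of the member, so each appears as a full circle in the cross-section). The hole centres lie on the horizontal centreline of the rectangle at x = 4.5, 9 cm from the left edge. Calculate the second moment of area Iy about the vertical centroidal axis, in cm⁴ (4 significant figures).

Break the section into simple shapes (no overlaps), measuring from the bottom-left corner of the bounding box.
Plate: 13.5 × 4.5, A = 60.75 cm², x = 6.75 cm, Ī = 922.641 cm⁴.
Hole 1 (subtracted): ⌀0.8, A = 0.502655 cm², x = 4.5 cm, Ī = 0.0201062 cm⁴.
Hole 2 (subtracted): ⌀0.8, A = 0.502655 cm², x = 9 cm, Ī = 0.0201062 cm⁴.
By symmetry the centroid is at mid-width, x̄ = 6.75 cm.
Transfer each piece to the vertical centroidal axis using Ī + A·d² with d = x − 6.75:
  plate: d = 0 cm → contributes +922.641 cm⁴
  hole 1: d = -2.25 cm → contributes −2.5648 cm⁴
  hole 2: d = 2.25 cm → contributes −2.5648 cm⁴
Total I = 917.511 cm⁴.

Iy ≈ 917.5 cm⁴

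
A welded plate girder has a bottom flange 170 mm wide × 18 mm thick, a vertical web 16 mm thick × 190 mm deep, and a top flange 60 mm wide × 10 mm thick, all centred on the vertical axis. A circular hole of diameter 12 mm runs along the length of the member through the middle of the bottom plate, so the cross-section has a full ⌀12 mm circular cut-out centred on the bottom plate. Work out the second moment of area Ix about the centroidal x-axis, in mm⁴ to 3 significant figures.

Ix ≈ 3.79 × 10⁷ mm⁴

Break the section into simple shapes (no overlaps), measuring from the bottom-left corner of the bounding box.
Bottom plate: 170 × 18, A = 3 060 mm², y = 9 mm, Ī = 82 620 mm⁴.
Web plate: 16 × 190, A = 3 040 mm², y = 113 mm, Ī = 9 145 333 mm⁴.
Top plate: 60 × 10, A = 600 mm², y = 213 mm, Ī = 5 000 mm⁴.
Hole (subtracted): ⌀12, A = 113.1 mm², y = 9 mm, Ī = 1017.9 mm⁴.
Centroid: ȳ = ΣA·y / ΣA = 75.581 mm.
Transfer each piece to the centroidal x-axis using Ī + A·d² with d = y − 75.581:
  bottom plate: d = -66.581 mm → contributes +13 647 532 mm⁴
  web plate: d = 37.419 mm → contributes +13 401 974 mm⁴
  top plate: d = 137.42 mm → contributes +11 335 453 mm⁴
  hole: d = -66.581 mm → contributes −502 376 mm⁴
Total I = 37 882 583 mm⁴.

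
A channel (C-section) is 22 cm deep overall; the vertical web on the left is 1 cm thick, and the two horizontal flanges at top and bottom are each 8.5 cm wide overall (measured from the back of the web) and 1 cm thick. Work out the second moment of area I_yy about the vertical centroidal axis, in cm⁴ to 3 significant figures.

I_yy ≈ 233 cm⁴

Break the section into simple shapes (no overlaps), measuring from the bottom-left corner of the bounding box.
Web: 1 × 22, A = 22 cm², x = 0.5 cm, Ī = 1.8333 cm⁴.
Top flange (beyond web): 7.5 × 1, A = 7.5 cm², x = 4.75 cm, Ī = 35.156 cm⁴.
Bottom flange (beyond web): 7.5 × 1, A = 7.5 cm², x = 4.75 cm, Ī = 35.156 cm⁴.
Centroid: x̄ = ΣA·x / ΣA = 2.223 cm.
Transfer each piece to the vertical centroidal axis using Ī + A·d² with d = x − 2.223:
  web: d = -1.723 cm → contributes +67.143 cm⁴
  top flange (beyond web): d = 2.527 cm → contributes +83.05 cm⁴
  bottom flange (beyond web): d = 2.527 cm → contributes +83.05 cm⁴
Total I = 233.24 cm⁴.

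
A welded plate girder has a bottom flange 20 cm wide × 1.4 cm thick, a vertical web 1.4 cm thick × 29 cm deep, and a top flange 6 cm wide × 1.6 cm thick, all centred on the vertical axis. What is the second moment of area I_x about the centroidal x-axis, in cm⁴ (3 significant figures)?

I_x ≈ 1.06 × 10⁴ cm⁴

Break the section into simple shapes (no overlaps), measuring from the bottom-left corner of the bounding box.
Bottom plate: 20 × 1.4, A = 28 cm², y = 0.7 cm, Ī = 4.5733 cm⁴.
Web plate: 1.4 × 29, A = 40.6 cm², y = 15.9 cm, Ī = 2845.4 cm⁴.
Top plate: 6 × 1.6, A = 9.6 cm², y = 31.2 cm, Ī = 2.048 cm⁴.
Centroid: ȳ = ΣA·y / ΣA = 12.336 cm.
Transfer each piece to the centroidal x-axis using Ī + A·d² with d = y − 12.336:
  bottom plate: d = -11.636 cm → contributes +3795.5 cm⁴
  web plate: d = 3.5642 cm → contributes +3361.1 cm⁴
  top plate: d = 18.864 cm → contributes +3418.3 cm⁴
Total I = 10 575 cm⁴.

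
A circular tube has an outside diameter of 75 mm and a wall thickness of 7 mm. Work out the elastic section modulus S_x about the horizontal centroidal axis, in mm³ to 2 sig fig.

Split into non-overlapping primitives; take the origin at the lower-left of the bounding box.
Outer circle: ⌀75, A = 4 418 mm², y = 37.5 mm, Ī = 1 553 156 mm⁴.
Bore (subtracted): ⌀61, A = 2 922 mm², y = 37.5 mm, Ī = 679 656 mm⁴.
By symmetry the centroid is at mid-height, ȳ = 37.5 mm.
All pieces are centred on the horizontal centroidal axis, so I = ΣĪ (holes subtracted) = 873 499 mm⁴.
Extreme fibre distance c = 37.5 mm; S = I/c = 23 293 mm³.

S_x ≈ 2.3 × 10⁴ mm³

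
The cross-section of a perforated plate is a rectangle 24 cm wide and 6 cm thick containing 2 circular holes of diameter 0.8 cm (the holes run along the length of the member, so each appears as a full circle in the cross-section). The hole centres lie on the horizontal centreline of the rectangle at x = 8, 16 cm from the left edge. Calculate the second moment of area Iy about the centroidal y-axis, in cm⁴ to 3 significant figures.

Break the section into simple shapes (no overlaps), measuring from the bottom-left corner of the bounding box.
Plate: 24 × 6, A = 144 cm², x = 12 cm, Ī = 6 912 cm⁴.
Hole 1 (subtracted): ⌀0.8, A = 0.50265 cm², x = 8 cm, Ī = 0.020106 cm⁴.
Hole 2 (subtracted): ⌀0.8, A = 0.50265 cm², x = 16 cm, Ī = 0.020106 cm⁴.
By symmetry the centroid is at mid-width, x̄ = 12 cm.
Transfer each piece to the centroidal y-axis using Ī + A·d² with d = x − 12:
  plate: d = 0 cm → contributes +6 912 cm⁴
  hole 1: d = -4 cm → contributes −8.0626 cm⁴
  hole 2: d = 4 cm → contributes −8.0626 cm⁴
Total I = 6895.9 cm⁴.

Iy ≈ 6900 cm⁴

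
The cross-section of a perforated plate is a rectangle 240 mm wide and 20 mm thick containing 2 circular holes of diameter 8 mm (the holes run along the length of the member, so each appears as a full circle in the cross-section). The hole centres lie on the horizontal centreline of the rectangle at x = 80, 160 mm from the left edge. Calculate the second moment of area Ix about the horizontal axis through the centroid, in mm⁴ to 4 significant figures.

Ix ≈ 1.596 × 10⁵ mm⁴

Break the section into simple shapes (no overlaps), measuring from the bottom-left corner of the bounding box.
Plate: 240 × 20, A = 4 800 mm², y = 10 mm, Ī = 160 000 mm⁴.
Hole 1 (subtracted): ⌀8, A = 50.2655 mm², y = 10 mm, Ī = 201.062 mm⁴.
Hole 2 (subtracted): ⌀8, A = 50.2655 mm², y = 10 mm, Ī = 201.062 mm⁴.
By symmetry the centroid is at mid-height, ȳ = 10 mm.
All pieces are centred on the horizontal axis through the centroid, so I = ΣĪ (holes subtracted) = 159 598 mm⁴.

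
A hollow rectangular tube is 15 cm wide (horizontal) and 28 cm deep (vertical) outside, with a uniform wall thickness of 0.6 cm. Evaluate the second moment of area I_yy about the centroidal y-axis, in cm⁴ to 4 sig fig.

Split into non-overlapping primitives; take the origin at the lower-left of the bounding box.
Outer rectangle: 15 × 28, A = 420 cm², x = 7.5 cm, Ī = 7 875 cm⁴.
Inner void (subtracted): 13.8 × 26.8, A = 369.84 cm², x = 7.5 cm, Ī = 5869.36 cm⁴.
By symmetry the centroid is at mid-width, x̄ = 7.5 cm.
All pieces are centred on the centroidal y-axis, so I = ΣĪ (holes subtracted) = 2005.64 cm⁴.

I_yy ≈ 2006 cm⁴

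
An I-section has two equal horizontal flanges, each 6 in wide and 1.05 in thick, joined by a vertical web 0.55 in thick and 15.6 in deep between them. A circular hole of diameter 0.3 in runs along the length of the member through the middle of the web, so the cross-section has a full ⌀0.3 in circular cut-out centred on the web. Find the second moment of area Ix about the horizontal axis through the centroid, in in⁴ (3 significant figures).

Ix ≈ 1050 in⁴

Break the section into simple shapes (no overlaps), measuring from the bottom-left corner of the bounding box.
Bottom flange: 6 × 1.05, A = 6.3 in², y = 0.525 in, Ī = 0.57881 in⁴.
Web: 0.55 × 15.6, A = 8.58 in², y = 8.85 in, Ī = 174 in⁴.
Top flange: 6 × 1.05, A = 6.3 in², y = 17.175 in, Ī = 0.57881 in⁴.
Hole (subtracted): ⌀0.3, A = 0.070686 in², y = 8.85 in, Ī = 0.00039761 in⁴.
By symmetry the centroid is at mid-height, ȳ = 8.85 in.
Transfer each piece to the horizontal axis through the centroid using Ī + A·d² with d = y − 8.85:
  bottom flange: d = -8.325 in → contributes +437.2 in⁴
  web: d = 0 in → contributes +174 in⁴
  top flange: d = 8.325 in → contributes +437.2 in⁴
  hole: d = 0 in → contributes −0.00039761 in⁴
Total I = 1048.4 in⁴.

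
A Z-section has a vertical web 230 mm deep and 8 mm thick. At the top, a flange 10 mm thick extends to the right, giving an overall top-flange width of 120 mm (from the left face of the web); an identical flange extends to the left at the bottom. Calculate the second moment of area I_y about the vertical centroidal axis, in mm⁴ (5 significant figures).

Decompose the section into non-overlapping parts with the origin at the bottom-left of its bounding rectangle.
Web: 8 × 230, A = 1 840 mm², x = 116 mm, Ī = 9813.333 mm⁴.
Top flange (beyond web): 112 × 10, A = 1 120 mm², x = 176 mm, Ī = 1 170 773 mm⁴.
Bottom flange (beyond web): 112 × 10, A = 1 120 mm², x = 56 mm, Ī = 1 170 773 mm⁴.
Centroid: x̄ = ΣA·x / ΣA = 116 mm.
Transfer each piece to the vertical centroidal axis using Ī + A·d² with d = x − 116:
  web: d = 0 mm → contributes +9813.333 mm⁴
  top flange (beyond web): d = 60 mm → contributes +5 202 773 mm⁴
  bottom flange (beyond web): d = -60 mm → contributes +5 202 773 mm⁴
Total I = 10 415 360 mm⁴.

I_y ≈ 1.0415 × 10⁷ mm⁴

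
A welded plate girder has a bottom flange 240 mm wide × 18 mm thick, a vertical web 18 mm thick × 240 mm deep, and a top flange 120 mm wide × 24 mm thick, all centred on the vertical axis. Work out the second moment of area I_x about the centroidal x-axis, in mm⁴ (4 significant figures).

I_x ≈ 1.403 × 10⁸ mm⁴

Treat the section as a set of non-overlapping primitives; coordinates are from the bounding-box lower-left.
Bottom plate: 240 × 18, A = 4 320 mm², y = 9 mm, Ī = 116 640 mm⁴.
Web plate: 18 × 240, A = 4 320 mm², y = 138 mm, Ī = 20 736 000 mm⁴.
Top plate: 120 × 24, A = 2 880 mm², y = 270 mm, Ī = 138 240 mm⁴.
Centroid: ȳ = ΣA·y / ΣA = 122.625 mm.
Transfer each piece to the centroidal x-axis using Ī + A·d² with d = y − 122.625:
  bottom plate: d = -113.625 mm → contributes +55 890 608 mm⁴
  web plate: d = 15.375 mm → contributes +21 757 208 mm⁴
  top plate: d = 147.375 mm → contributes +62 690 085 mm⁴
Total I = 140 337 900 mm⁴.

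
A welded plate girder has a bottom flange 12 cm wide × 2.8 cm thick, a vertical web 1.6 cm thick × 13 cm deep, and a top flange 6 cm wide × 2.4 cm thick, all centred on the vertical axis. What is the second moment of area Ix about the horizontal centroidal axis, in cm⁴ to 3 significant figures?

Treat the section as a set of non-overlapping primitives; coordinates are from the bounding-box lower-left.
Bottom plate: 12 × 2.8, A = 33.6 cm², y = 1.4 cm, Ī = 21.952 cm⁴.
Web plate: 1.6 × 13, A = 20.8 cm², y = 9.3 cm, Ī = 292.93 cm⁴.
Top plate: 6 × 2.4, A = 14.4 cm², y = 17 cm, Ī = 6.912 cm⁴.
Centroid: ȳ = ΣA·y / ΣA = 7.0535 cm.
Transfer each piece to the horizontal centroidal axis using Ī + A·d² with d = y − 7.0535:
  bottom plate: d = -5.6535 cm → contributes +1095.9 cm⁴
  web plate: d = 2.2465 cm → contributes +397.91 cm⁴
  top plate: d = 9.9465 cm → contributes +1431.5 cm⁴
Total I = 2925.3 cm⁴.

Ix ≈ 2930 cm⁴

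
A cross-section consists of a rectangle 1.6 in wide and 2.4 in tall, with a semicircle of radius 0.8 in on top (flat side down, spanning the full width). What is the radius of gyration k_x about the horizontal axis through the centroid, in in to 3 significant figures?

Treat the section as a set of non-overlapping primitives; coordinates are from the bounding-box lower-left.
Rectangular body: 1.6 × 2.4, A = 3.84 in², y = 1.2 in, Ī = 1.8432 in⁴.
Semicircular cap: semicircle r = 0.8, A = 1.0053 in², y = 2.7395 in, Ī = 0.044956 in⁴.
Centroid: ȳ = ΣA·y / ΣA = 1.5194 in.
Transfer each piece to the horizontal axis through the centroid using Ī + A·d² with d = y − 1.5194:
  rectangular body: d = -0.31942 in → contributes +2.235 in⁴
  semicircular cap: d = 1.2201 in → contributes +1.5415 in⁴
Total I = 3.7765 in⁴.
Radius of gyration: k = √(I/A) = √(3.7765 / 4.8453) = 0.88285 in.

k_x ≈ 0.883 in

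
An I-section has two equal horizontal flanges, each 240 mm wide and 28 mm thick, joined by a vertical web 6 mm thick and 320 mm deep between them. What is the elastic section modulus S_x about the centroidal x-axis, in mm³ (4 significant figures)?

Break the section into simple shapes (no overlaps), measuring from the bottom-left corner of the bounding box.
Bottom flange: 240 × 28, A = 6 720 mm², y = 14 mm, Ī = 439 040 mm⁴.
Web: 6 × 320, A = 1 920 mm², y = 188 mm, Ī = 16 384 000 mm⁴.
Top flange: 240 × 28, A = 6 720 mm², y = 362 mm, Ī = 439 040 mm⁴.
By symmetry the centroid is at mid-height, ȳ = 188 mm.
Transfer each piece to the centroidal x-axis using Ī + A·d² with d = y − 188:
  bottom flange: d = -174 mm → contributes +203 893 760 mm⁴
  web: d = 0 mm → contributes +16 384 000 mm⁴
  top flange: d = 174 mm → contributes +203 893 760 mm⁴
Total I = 424 171 520 mm⁴.
Extreme fibre distance c = 188 mm; S = I/c = 2 256 231 mm³.

S_x ≈ 2.256 × 10⁶ mm³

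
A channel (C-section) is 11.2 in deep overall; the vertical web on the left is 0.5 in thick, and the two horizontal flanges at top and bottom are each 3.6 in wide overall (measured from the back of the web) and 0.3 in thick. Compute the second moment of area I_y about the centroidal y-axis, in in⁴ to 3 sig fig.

Decompose the section into non-overlapping parts with the origin at the bottom-left of its bounding rectangle.
Web: 0.5 × 11.2, A = 5.6 in², x = 0.25 in, Ī = 0.11667 in⁴.
Top flange (beyond web): 3.1 × 0.3, A = 0.93 in², x = 2.05 in, Ī = 0.74478 in⁴.
Bottom flange (beyond web): 3.1 × 0.3, A = 0.93 in², x = 2.05 in, Ī = 0.74478 in⁴.
Centroid: x̄ = ΣA·x / ΣA = 0.69879 in.
Transfer each piece to the centroidal y-axis using Ī + A·d² with d = x − 0.69879:
  web: d = -0.44879 in → contributes +1.2446 in⁴
  top flange (beyond web): d = 1.3512 in → contributes +2.4427 in⁴
  bottom flange (beyond web): d = 1.3512 in → contributes +2.4427 in⁴
Total I = 6.1301 in⁴.

I_y ≈ 6.13 in⁴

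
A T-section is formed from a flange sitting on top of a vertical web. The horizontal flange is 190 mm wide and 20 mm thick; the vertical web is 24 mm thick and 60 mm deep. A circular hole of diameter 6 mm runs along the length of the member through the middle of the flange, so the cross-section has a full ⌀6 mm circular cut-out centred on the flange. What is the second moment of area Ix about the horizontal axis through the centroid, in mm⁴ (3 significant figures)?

Treat the section as a set of non-overlapping primitives; coordinates are from the bounding-box lower-left.
Flange: 190 × 20, A = 3 800 mm², y = 70 mm, Ī = 126 667 mm⁴.
Web: 24 × 60, A = 1 440 mm², y = 30 mm, Ī = 432 000 mm⁴.
Hole (subtracted): ⌀6, A = 28.274 mm², y = 70 mm, Ī = 63.617 mm⁴.
Centroid: ȳ = ΣA·y / ΣA = 58.948 mm.
Transfer each piece to the horizontal axis through the centroid using Ī + A·d² with d = y − 58.948:
  flange: d = 11.052 mm → contributes +590 824 mm⁴
  web: d = -28.948 mm → contributes +1 638 701 mm⁴
  hole: d = 11.052 mm → contributes −3517.2 mm⁴
Total I = 2 226 008 mm⁴.

Ix ≈ 2.23 × 10⁶ mm⁴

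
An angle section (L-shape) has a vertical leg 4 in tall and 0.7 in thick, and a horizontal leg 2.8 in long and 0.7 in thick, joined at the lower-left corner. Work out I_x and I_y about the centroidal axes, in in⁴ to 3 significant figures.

Split into non-overlapping primitives; take the origin at the lower-left of the bounding box.
Vertical leg: 0.7 × 4, A = 2.8 in², y = 2 in, Ī = 3.7333 in⁴.
Horizontal leg (remainder): 2.1 × 0.7, A = 1.47 in², y = 0.35 in, Ī = 0.060025 in⁴.
Centroid: ȳ = ΣA·y / ΣA = 1.432 in.
Transfer each piece to the centroidal x-axis using Ī + A·d² with d = y − 1.432:
  vertical leg: d = 0.56803 in → contributes +4.6368 in⁴
  horizontal leg (remainder): d = -1.082 in → contributes +1.7809 in⁴
Total I = 6.4177 in⁴.
For the y-axis: x̄ = 0.83197 in.
Repeating about the centroidal y-axis gives I_y = 2.5439 in⁴.

I_x ≈ 6.42 in⁴, I_y ≈ 2.54 in⁴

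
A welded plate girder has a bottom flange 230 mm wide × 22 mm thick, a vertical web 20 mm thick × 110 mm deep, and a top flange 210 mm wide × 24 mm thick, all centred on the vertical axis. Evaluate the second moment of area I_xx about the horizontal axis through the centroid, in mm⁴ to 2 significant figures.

I_xx ≈ 4.7 × 10⁷ mm⁴

Decompose the section into non-overlapping parts with the origin at the bottom-left of its bounding rectangle.
Bottom plate: 230 × 22, A = 5 060 mm², y = 11 mm, Ī = 204 087 mm⁴.
Web plate: 20 × 110, A = 2 200 mm², y = 77 mm, Ī = 2 218 333 mm⁴.
Top plate: 210 × 24, A = 5 040 mm², y = 144 mm, Ī = 241 920 mm⁴.
Centroid: ȳ = ΣA·y / ΣA = 77.3 mm.
Transfer each piece to the horizontal axis through the centroid using Ī + A·d² with d = y − 77.3:
  bottom plate: d = -66.3 mm → contributes +22 447 915 mm⁴
  web plate: d = -0.3024 mm → contributes +2 218 535 mm⁴
  top plate: d = 66.7 mm → contributes +22 662 686 mm⁴
Total I = 47 329 135 mm⁴.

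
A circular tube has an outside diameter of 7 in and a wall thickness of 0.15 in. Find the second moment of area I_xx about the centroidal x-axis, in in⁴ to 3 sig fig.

I_xx ≈ 18.9 in⁴

Break the section into simple shapes (no overlaps), measuring from the bottom-left corner of the bounding box.
Outer circle: ⌀7, A = 38.485 in², y = 3.5 in, Ī = 117.86 in⁴.
Bore (subtracted): ⌀6.7, A = 35.257 in², y = 3.5 in, Ī = 98.917 in⁴.
By symmetry the centroid is at mid-height, ȳ = 3.5 in.
All pieces are centred on the centroidal x-axis, so I = ΣĪ (holes subtracted) = 18.942 in⁴.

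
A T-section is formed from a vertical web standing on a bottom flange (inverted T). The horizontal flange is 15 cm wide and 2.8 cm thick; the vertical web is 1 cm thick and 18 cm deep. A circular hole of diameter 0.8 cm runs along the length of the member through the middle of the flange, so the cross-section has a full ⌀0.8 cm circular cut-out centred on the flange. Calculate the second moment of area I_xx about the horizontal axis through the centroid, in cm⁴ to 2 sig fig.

I_xx ≈ 1900 cm⁴

Split into non-overlapping primitives; take the origin at the lower-left of the bounding box.
Flange: 15 × 2.8, A = 42 cm², y = 1.4 cm, Ī = 27.44 cm⁴.
Web: 1 × 18, A = 18 cm², y = 11.8 cm, Ī = 486 cm⁴.
Hole (subtracted): ⌀0.8, A = 0.5027 cm², y = 1.4 cm, Ī = 0.02011 cm⁴.
Centroid: ȳ = ΣA·y / ΣA = 4.546 cm.
Transfer each piece to the horizontal axis through the centroid using Ī + A·d² with d = y − 4.546:
  flange: d = -3.146 cm → contributes +443.2 cm⁴
  web: d = 7.254 cm → contributes +1 433 cm⁴
  hole: d = -3.146 cm → contributes −4.996 cm⁴
Total I = 1 871 cm⁴.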